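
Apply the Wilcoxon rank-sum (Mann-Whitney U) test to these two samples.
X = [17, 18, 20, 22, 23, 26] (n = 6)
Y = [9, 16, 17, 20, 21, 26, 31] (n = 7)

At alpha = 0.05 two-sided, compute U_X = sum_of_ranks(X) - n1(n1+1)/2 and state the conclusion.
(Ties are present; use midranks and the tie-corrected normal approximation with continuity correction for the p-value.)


Step 1: Combine and sort all 13 observations; assign midranks.
sorted (value, group): (9,Y), (16,Y), (17,X), (17,Y), (18,X), (20,X), (20,Y), (21,Y), (22,X), (23,X), (26,X), (26,Y), (31,Y)
ranks: 9->1, 16->2, 17->3.5, 17->3.5, 18->5, 20->6.5, 20->6.5, 21->8, 22->9, 23->10, 26->11.5, 26->11.5, 31->13
Step 2: Rank sum for X: R1 = 3.5 + 5 + 6.5 + 9 + 10 + 11.5 = 45.5.
Step 3: U_X = R1 - n1(n1+1)/2 = 45.5 - 6*7/2 = 45.5 - 21 = 24.5.
       U_Y = n1*n2 - U_X = 42 - 24.5 = 17.5.
Step 4: Ties are present, so use the tie-corrected normal approximation (with continuity correction) for the p-value.
Step 5: p-value = 0.666942; compare to alpha = 0.05. fail to reject H0.

U_X = 24.5, p = 0.666942, fail to reject H0 at alpha = 0.05.


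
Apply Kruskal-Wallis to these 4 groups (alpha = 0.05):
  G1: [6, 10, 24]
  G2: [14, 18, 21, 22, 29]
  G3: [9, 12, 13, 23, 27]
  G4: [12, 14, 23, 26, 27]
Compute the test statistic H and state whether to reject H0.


Step 1: Combine all N = 18 observations and assign midranks.
sorted (value, group, rank): (6,G1,1), (9,G3,2), (10,G1,3), (12,G3,4.5), (12,G4,4.5), (13,G3,6), (14,G2,7.5), (14,G4,7.5), (18,G2,9), (21,G2,10), (22,G2,11), (23,G3,12.5), (23,G4,12.5), (24,G1,14), (26,G4,15), (27,G3,16.5), (27,G4,16.5), (29,G2,18)
Step 2: Sum ranks within each group.
R_1 = 18 (n_1 = 3)
R_2 = 55.5 (n_2 = 5)
R_3 = 41.5 (n_3 = 5)
R_4 = 56 (n_4 = 5)
Step 3: H = 12/(N(N+1)) * sum(R_i^2/n_i) - 3(N+1)
     = 12/(18*19) * (18^2/3 + 55.5^2/5 + 41.5^2/5 + 56^2/5) - 3*19
     = 0.035088 * 1695.7 - 57
     = 2.498246.
Step 4: Ties present; correction factor C = 1 - 24/(18^3 - 18) = 0.995872. Corrected H = 2.498246 / 0.995872 = 2.508601.
Step 5: Under H0, H ~ chi^2(3); p-value = 0.473739.
Step 6: alpha = 0.05. fail to reject H0.

H = 2.5086, df = 3, p = 0.473739, fail to reject H0.


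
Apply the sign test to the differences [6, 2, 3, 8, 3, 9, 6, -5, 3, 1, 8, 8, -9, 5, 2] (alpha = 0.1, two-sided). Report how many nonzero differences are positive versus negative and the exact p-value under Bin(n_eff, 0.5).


Step 1: Discard zero differences. Original n = 15; n_eff = number of nonzero differences = 15.
Nonzero differences (with sign): +6, +2, +3, +8, +3, +9, +6, -5, +3, +1, +8, +8, -9, +5, +2
Step 2: Count signs: positive = 13, negative = 2.
Step 3: Under H0: P(positive) = 0.5, so the number of positives S ~ Bin(15, 0.5).
Step 4: Two-sided exact p-value = sum of Bin(15,0.5) probabilities at or below the observed probability = 0.007385.
Step 5: alpha = 0.1. reject H0.

n_eff = 15, pos = 13, neg = 2, p = 0.007385, reject H0.


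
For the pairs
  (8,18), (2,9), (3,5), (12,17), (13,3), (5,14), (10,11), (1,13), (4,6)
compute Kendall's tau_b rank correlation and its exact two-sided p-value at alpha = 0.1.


Step 1: Enumerate the 36 unordered pairs (i,j) with i<j and classify each by sign(x_j-x_i) * sign(y_j-y_i).
  (1,2):dx=-6,dy=-9->C; (1,3):dx=-5,dy=-13->C; (1,4):dx=+4,dy=-1->D; (1,5):dx=+5,dy=-15->D
  (1,6):dx=-3,dy=-4->C; (1,7):dx=+2,dy=-7->D; (1,8):dx=-7,dy=-5->C; (1,9):dx=-4,dy=-12->C
  (2,3):dx=+1,dy=-4->D; (2,4):dx=+10,dy=+8->C; (2,5):dx=+11,dy=-6->D; (2,6):dx=+3,dy=+5->C
  (2,7):dx=+8,dy=+2->C; (2,8):dx=-1,dy=+4->D; (2,9):dx=+2,dy=-3->D; (3,4):dx=+9,dy=+12->C
  (3,5):dx=+10,dy=-2->D; (3,6):dx=+2,dy=+9->C; (3,7):dx=+7,dy=+6->C; (3,8):dx=-2,dy=+8->D
  (3,9):dx=+1,dy=+1->C; (4,5):dx=+1,dy=-14->D; (4,6):dx=-7,dy=-3->C; (4,7):dx=-2,dy=-6->C
  (4,8):dx=-11,dy=-4->C; (4,9):dx=-8,dy=-11->C; (5,6):dx=-8,dy=+11->D; (5,7):dx=-3,dy=+8->D
  (5,8):dx=-12,dy=+10->D; (5,9):dx=-9,dy=+3->D; (6,7):dx=+5,dy=-3->D; (6,8):dx=-4,dy=-1->C
  (6,9):dx=-1,dy=-8->C; (7,8):dx=-9,dy=+2->D; (7,9):dx=-6,dy=-5->C; (8,9):dx=+3,dy=-7->D
Step 2: C = 19, D = 17, total pairs = 36.
Step 3: tau = (C - D)/(n(n-1)/2) = (19 - 17)/36 = 0.055556.
Step 4: Exact two-sided p-value (enumerate n! = 362880 permutations of y under H0): p = 0.919455.
Step 5: alpha = 0.1. fail to reject H0.

tau_b = 0.0556 (C=19, D=17), p = 0.919455, fail to reject H0.


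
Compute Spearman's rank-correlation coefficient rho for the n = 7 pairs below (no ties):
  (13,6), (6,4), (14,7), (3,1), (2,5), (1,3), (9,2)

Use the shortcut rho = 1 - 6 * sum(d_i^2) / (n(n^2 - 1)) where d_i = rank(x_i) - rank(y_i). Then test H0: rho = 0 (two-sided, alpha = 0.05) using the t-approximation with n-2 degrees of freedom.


Step 1: Rank x and y separately (midranks; no ties here).
rank(x): 13->6, 6->4, 14->7, 3->3, 2->2, 1->1, 9->5
rank(y): 6->6, 4->4, 7->7, 1->1, 5->5, 3->3, 2->2
Step 2: d_i = R_x(i) - R_y(i); compute d_i^2.
  (6-6)^2=0, (4-4)^2=0, (7-7)^2=0, (3-1)^2=4, (2-5)^2=9, (1-3)^2=4, (5-2)^2=9
sum(d^2) = 26.
Step 3: rho = 1 - 6*26 / (7*(7^2 - 1)) = 1 - 156/336 = 0.535714.
Step 4: Under H0, t = rho * sqrt((n-2)/(1-rho^2)) = 1.4186 ~ t(5).
Step 5: Two-sided p-value from the t-distribution with 5 df = 0.215217.
Step 6: alpha = 0.05. fail to reject H0.

rho = 0.5357, p = 0.215217, fail to reject H0 at alpha = 0.05.


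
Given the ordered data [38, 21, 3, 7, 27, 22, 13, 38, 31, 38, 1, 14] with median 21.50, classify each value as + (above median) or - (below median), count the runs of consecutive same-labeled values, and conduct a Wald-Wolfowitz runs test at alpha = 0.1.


Step 1: Compute median = 21.50; label A = above, B = below.
Labels in order: ABBBAABAAABB  (n_A = 6, n_B = 6)
Step 2: Count runs R = 6.
Step 3: Under H0 (random ordering), E[R] = 2*n_A*n_B/(n_A+n_B) + 1 = 2*6*6/12 + 1 = 7.0000.
        Var[R] = 2*n_A*n_B*(2*n_A*n_B - n_A - n_B) / ((n_A+n_B)^2 * (n_A+n_B-1)) = 4320/1584 = 2.7273.
        SD[R] = 1.6514.
Step 4: Continuity-corrected z = (R + 0.5 - E[R]) / SD[R] = (6 + 0.5 - 7.0000) / 1.6514 = -0.3028.
Step 5: Two-sided p-value via normal approximation = 2*(1 - Phi(|z|)) = 0.762069.
Step 6: alpha = 0.1. fail to reject H0.

R = 6, z = -0.3028, p = 0.762069, fail to reject H0.


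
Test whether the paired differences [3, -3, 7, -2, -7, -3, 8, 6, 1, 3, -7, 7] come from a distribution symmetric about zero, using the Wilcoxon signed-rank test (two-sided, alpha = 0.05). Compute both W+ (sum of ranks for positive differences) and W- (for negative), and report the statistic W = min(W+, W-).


Step 1: Drop any zero differences (none here) and take |d_i|.
|d| = [3, 3, 7, 2, 7, 3, 8, 6, 1, 3, 7, 7]
Step 2: Midrank |d_i| (ties get averaged ranks).
ranks: |3|->4.5, |3|->4.5, |7|->9.5, |2|->2, |7|->9.5, |3|->4.5, |8|->12, |6|->7, |1|->1, |3|->4.5, |7|->9.5, |7|->9.5
Step 3: Attach original signs; sum ranks with positive sign and with negative sign.
W+ = 4.5 + 9.5 + 12 + 7 + 1 + 4.5 + 9.5 = 48
W- = 4.5 + 2 + 9.5 + 4.5 + 9.5 = 30
(Check: W+ + W- = 78 should equal n(n+1)/2 = 78.)
Step 4: Test statistic W = min(W+, W-) = 30.
Step 5: Ties in |d|, so use the tie-corrected normal approximation.
        E[W] = n(n+1)/4 = 12*13/4 = 39.
        Tie groups: |d|=3 (t=4), |d|=7 (t=4); sum(t^3 - t) = 120.
        Var[W] = n(n+1)(2n+1)/24 - sum(t^3-t)/48 = 3900/24 - 120/48 = 160.
        z = (W - E[W]) / sqrt(Var[W]) = (30 - 39) / 12.6491 = -0.7115.
        Two-sided p = 2*Phi(z) = 0.476767.
Step 6: alpha = 0.05. fail to reject H0.

W+ = 48, W- = 30, W = min = 30, p = 0.476767, fail to reject H0.


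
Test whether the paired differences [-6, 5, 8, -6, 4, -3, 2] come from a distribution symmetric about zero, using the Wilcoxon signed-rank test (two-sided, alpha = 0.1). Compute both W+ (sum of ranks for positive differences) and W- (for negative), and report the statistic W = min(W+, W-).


Step 1: Drop any zero differences (none here) and take |d_i|.
|d| = [6, 5, 8, 6, 4, 3, 2]
Step 2: Midrank |d_i| (ties get averaged ranks).
ranks: |6|->5.5, |5|->4, |8|->7, |6|->5.5, |4|->3, |3|->2, |2|->1
Step 3: Attach original signs; sum ranks with positive sign and with negative sign.
W+ = 4 + 7 + 3 + 1 = 15
W- = 5.5 + 5.5 + 2 = 13
(Check: W+ + W- = 28 should equal n(n+1)/2 = 28.)
Step 4: Test statistic W = min(W+, W-) = 13.
Step 5: Ties in |d|, so use the tie-corrected normal approximation.
        E[W] = n(n+1)/4 = 7*8/4 = 14.
        Tie groups: |d|=6 (t=2); sum(t^3 - t) = 6.
        Var[W] = n(n+1)(2n+1)/24 - sum(t^3-t)/48 = 840/24 - 6/48 = 34.875.
        z = (W - E[W]) / sqrt(Var[W]) = (13 - 14) / 5.9055 = -0.1693.
        Two-sided p = 2*Phi(z) = 0.865534.
Step 6: alpha = 0.1. fail to reject H0.

W+ = 15, W- = 13, W = min = 13, p = 0.865534, fail to reject H0.


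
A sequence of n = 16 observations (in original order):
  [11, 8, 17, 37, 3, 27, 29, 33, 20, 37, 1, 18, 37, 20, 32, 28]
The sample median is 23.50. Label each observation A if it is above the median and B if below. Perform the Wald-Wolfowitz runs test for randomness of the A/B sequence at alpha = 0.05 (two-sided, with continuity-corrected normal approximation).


Step 1: Compute median = 23.50; label A = above, B = below.
Labels in order: BBBABAAABABBABAA  (n_A = 8, n_B = 8)
Step 2: Count runs R = 10.
Step 3: Under H0 (random ordering), E[R] = 2*n_A*n_B/(n_A+n_B) + 1 = 2*8*8/16 + 1 = 9.0000.
        Var[R] = 2*n_A*n_B*(2*n_A*n_B - n_A - n_B) / ((n_A+n_B)^2 * (n_A+n_B-1)) = 14336/3840 = 3.7333.
        SD[R] = 1.9322.
Step 4: Continuity-corrected z = (R - 0.5 - E[R]) / SD[R] = (10 - 0.5 - 9.0000) / 1.9322 = 0.2588.
Step 5: Two-sided p-value via normal approximation = 2*(1 - Phi(|z|)) = 0.795809.
Step 6: alpha = 0.05. fail to reject H0.

R = 10, z = 0.2588, p = 0.795809, fail to reject H0.


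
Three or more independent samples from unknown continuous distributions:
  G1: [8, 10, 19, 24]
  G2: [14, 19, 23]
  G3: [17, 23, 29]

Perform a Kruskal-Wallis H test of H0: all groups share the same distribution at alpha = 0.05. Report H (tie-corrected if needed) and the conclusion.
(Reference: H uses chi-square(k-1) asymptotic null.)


Step 1: Combine all N = 10 observations and assign midranks.
sorted (value, group, rank): (8,G1,1), (10,G1,2), (14,G2,3), (17,G3,4), (19,G1,5.5), (19,G2,5.5), (23,G2,7.5), (23,G3,7.5), (24,G1,9), (29,G3,10)
Step 2: Sum ranks within each group.
R_1 = 17.5 (n_1 = 4)
R_2 = 16 (n_2 = 3)
R_3 = 21.5 (n_3 = 3)
Step 3: H = 12/(N(N+1)) * sum(R_i^2/n_i) - 3(N+1)
     = 12/(10*11) * (17.5^2/4 + 16^2/3 + 21.5^2/3) - 3*11
     = 0.109091 * 315.979 - 33
     = 1.470455.
Step 4: Ties present; correction factor C = 1 - 12/(10^3 - 10) = 0.987879. Corrected H = 1.470455 / 0.987879 = 1.488497.
Step 5: Under H0, H ~ chi^2(2); p-value = 0.475091.
Step 6: alpha = 0.05. fail to reject H0.

H = 1.4885, df = 2, p = 0.475091, fail to reject H0.


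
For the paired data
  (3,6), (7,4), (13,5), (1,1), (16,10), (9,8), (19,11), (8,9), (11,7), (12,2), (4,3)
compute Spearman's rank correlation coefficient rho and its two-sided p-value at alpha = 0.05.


Step 1: Rank x and y separately (midranks; no ties here).
rank(x): 3->2, 7->4, 13->9, 1->1, 16->10, 9->6, 19->11, 8->5, 11->7, 12->8, 4->3
rank(y): 6->6, 4->4, 5->5, 1->1, 10->10, 8->8, 11->11, 9->9, 7->7, 2->2, 3->3
Step 2: d_i = R_x(i) - R_y(i); compute d_i^2.
  (2-6)^2=16, (4-4)^2=0, (9-5)^2=16, (1-1)^2=0, (10-10)^2=0, (6-8)^2=4, (11-11)^2=0, (5-9)^2=16, (7-7)^2=0, (8-2)^2=36, (3-3)^2=0
sum(d^2) = 88.
Step 3: rho = 1 - 6*88 / (11*(11^2 - 1)) = 1 - 528/1320 = 0.600000.
Step 4: Under H0, t = rho * sqrt((n-2)/(1-rho^2)) = 2.2500 ~ t(9).
Step 5: Two-sided p-value from the t-distribution with 9 df = 0.051003.
Step 6: alpha = 0.05. fail to reject H0.

rho = 0.6000, p = 0.051003, fail to reject H0 at alpha = 0.05.


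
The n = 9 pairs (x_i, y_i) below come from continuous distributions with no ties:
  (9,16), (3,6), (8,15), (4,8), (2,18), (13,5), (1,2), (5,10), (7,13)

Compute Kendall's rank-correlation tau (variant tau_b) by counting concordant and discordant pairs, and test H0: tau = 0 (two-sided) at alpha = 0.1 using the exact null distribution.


Step 1: Enumerate the 36 unordered pairs (i,j) with i<j and classify each by sign(x_j-x_i) * sign(y_j-y_i).
  (1,2):dx=-6,dy=-10->C; (1,3):dx=-1,dy=-1->C; (1,4):dx=-5,dy=-8->C; (1,5):dx=-7,dy=+2->D
  (1,6):dx=+4,dy=-11->D; (1,7):dx=-8,dy=-14->C; (1,8):dx=-4,dy=-6->C; (1,9):dx=-2,dy=-3->C
  (2,3):dx=+5,dy=+9->C; (2,4):dx=+1,dy=+2->C; (2,5):dx=-1,dy=+12->D; (2,6):dx=+10,dy=-1->D
  (2,7):dx=-2,dy=-4->C; (2,8):dx=+2,dy=+4->C; (2,9):dx=+4,dy=+7->C; (3,4):dx=-4,dy=-7->C
  (3,5):dx=-6,dy=+3->D; (3,6):dx=+5,dy=-10->D; (3,7):dx=-7,dy=-13->C; (3,8):dx=-3,dy=-5->C
  (3,9):dx=-1,dy=-2->C; (4,5):dx=-2,dy=+10->D; (4,6):dx=+9,dy=-3->D; (4,7):dx=-3,dy=-6->C
  (4,8):dx=+1,dy=+2->C; (4,9):dx=+3,dy=+5->C; (5,6):dx=+11,dy=-13->D; (5,7):dx=-1,dy=-16->C
  (5,8):dx=+3,dy=-8->D; (5,9):dx=+5,dy=-5->D; (6,7):dx=-12,dy=-3->C; (6,8):dx=-8,dy=+5->D
  (6,9):dx=-6,dy=+8->D; (7,8):dx=+4,dy=+8->C; (7,9):dx=+6,dy=+11->C; (8,9):dx=+2,dy=+3->C
Step 2: C = 23, D = 13, total pairs = 36.
Step 3: tau = (C - D)/(n(n-1)/2) = (23 - 13)/36 = 0.277778.
Step 4: Exact two-sided p-value (enumerate n! = 362880 permutations of y under H0): p = 0.358488.
Step 5: alpha = 0.1. fail to reject H0.

tau_b = 0.2778 (C=23, D=13), p = 0.358488, fail to reject H0.


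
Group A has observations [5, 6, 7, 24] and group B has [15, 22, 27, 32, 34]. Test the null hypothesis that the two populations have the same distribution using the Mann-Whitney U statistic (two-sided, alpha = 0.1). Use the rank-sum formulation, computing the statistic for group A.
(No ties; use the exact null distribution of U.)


Step 1: Combine and sort all 9 observations; assign midranks.
sorted (value, group): (5,X), (6,X), (7,X), (15,Y), (22,Y), (24,X), (27,Y), (32,Y), (34,Y)
ranks: 5->1, 6->2, 7->3, 15->4, 22->5, 24->6, 27->7, 32->8, 34->9
Step 2: Rank sum for X: R1 = 1 + 2 + 3 + 6 = 12.
Step 3: U_X = R1 - n1(n1+1)/2 = 12 - 4*5/2 = 12 - 10 = 2.
       U_Y = n1*n2 - U_X = 20 - 2 = 18.
Step 4: No ties, so the exact null distribution of U (based on enumerating the C(9,4) = 126 equally likely rank assignments) gives the two-sided p-value.
Step 5: p-value = 0.063492; compare to alpha = 0.1. reject H0.

U_X = 2, p = 0.063492, reject H0 at alpha = 0.1.


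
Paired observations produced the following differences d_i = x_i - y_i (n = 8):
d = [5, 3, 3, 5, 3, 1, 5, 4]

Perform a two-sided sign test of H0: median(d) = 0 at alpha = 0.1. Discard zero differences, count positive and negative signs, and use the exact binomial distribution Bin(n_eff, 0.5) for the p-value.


Step 1: Discard zero differences. Original n = 8; n_eff = number of nonzero differences = 8.
Nonzero differences (with sign): +5, +3, +3, +5, +3, +1, +5, +4
Step 2: Count signs: positive = 8, negative = 0.
Step 3: Under H0: P(positive) = 0.5, so the number of positives S ~ Bin(8, 0.5).
Step 4: Two-sided exact p-value = sum of Bin(8,0.5) probabilities at or below the observed probability = 0.007812.
Step 5: alpha = 0.1. reject H0.

n_eff = 8, pos = 8, neg = 0, p = 0.007812, reject H0.


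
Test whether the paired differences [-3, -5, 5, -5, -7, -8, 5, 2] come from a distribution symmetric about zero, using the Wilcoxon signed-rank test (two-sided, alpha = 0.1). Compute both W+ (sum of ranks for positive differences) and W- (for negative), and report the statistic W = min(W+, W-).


Step 1: Drop any zero differences (none here) and take |d_i|.
|d| = [3, 5, 5, 5, 7, 8, 5, 2]
Step 2: Midrank |d_i| (ties get averaged ranks).
ranks: |3|->2, |5|->4.5, |5|->4.5, |5|->4.5, |7|->7, |8|->8, |5|->4.5, |2|->1
Step 3: Attach original signs; sum ranks with positive sign and with negative sign.
W+ = 4.5 + 4.5 + 1 = 10
W- = 2 + 4.5 + 4.5 + 7 + 8 = 26
(Check: W+ + W- = 36 should equal n(n+1)/2 = 36.)
Step 4: Test statistic W = min(W+, W-) = 10.
Step 5: Ties in |d|, so use the tie-corrected normal approximation.
        E[W] = n(n+1)/4 = 8*9/4 = 18.
        Tie groups: |d|=5 (t=4); sum(t^3 - t) = 60.
        Var[W] = n(n+1)(2n+1)/24 - sum(t^3-t)/48 = 1224/24 - 60/48 = 49.75.
        z = (W - E[W]) / sqrt(Var[W]) = (10 - 18) / 7.0534 = -1.1342.
        Two-sided p = 2*Phi(z) = 0.256707.
Step 6: alpha = 0.1. fail to reject H0.

W+ = 10, W- = 26, W = min = 10, p = 0.256707, fail to reject H0.


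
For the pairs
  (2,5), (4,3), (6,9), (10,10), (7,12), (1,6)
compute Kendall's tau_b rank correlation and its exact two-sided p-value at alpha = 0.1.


Step 1: Enumerate the 15 unordered pairs (i,j) with i<j and classify each by sign(x_j-x_i) * sign(y_j-y_i).
  (1,2):dx=+2,dy=-2->D; (1,3):dx=+4,dy=+4->C; (1,4):dx=+8,dy=+5->C; (1,5):dx=+5,dy=+7->C
  (1,6):dx=-1,dy=+1->D; (2,3):dx=+2,dy=+6->C; (2,4):dx=+6,dy=+7->C; (2,5):dx=+3,dy=+9->C
  (2,6):dx=-3,dy=+3->D; (3,4):dx=+4,dy=+1->C; (3,5):dx=+1,dy=+3->C; (3,6):dx=-5,dy=-3->C
  (4,5):dx=-3,dy=+2->D; (4,6):dx=-9,dy=-4->C; (5,6):dx=-6,dy=-6->C
Step 2: C = 11, D = 4, total pairs = 15.
Step 3: tau = (C - D)/(n(n-1)/2) = (11 - 4)/15 = 0.466667.
Step 4: Exact two-sided p-value (enumerate n! = 720 permutations of y under H0): p = 0.272222.
Step 5: alpha = 0.1. fail to reject H0.

tau_b = 0.4667 (C=11, D=4), p = 0.272222, fail to reject H0.


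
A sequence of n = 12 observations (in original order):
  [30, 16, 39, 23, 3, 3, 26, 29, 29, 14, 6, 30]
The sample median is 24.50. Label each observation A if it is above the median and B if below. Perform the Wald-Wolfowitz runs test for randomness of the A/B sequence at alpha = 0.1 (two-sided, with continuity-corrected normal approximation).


Step 1: Compute median = 24.50; label A = above, B = below.
Labels in order: ABABBBAAABBA  (n_A = 6, n_B = 6)
Step 2: Count runs R = 7.
Step 3: Under H0 (random ordering), E[R] = 2*n_A*n_B/(n_A+n_B) + 1 = 2*6*6/12 + 1 = 7.0000.
        Var[R] = 2*n_A*n_B*(2*n_A*n_B - n_A - n_B) / ((n_A+n_B)^2 * (n_A+n_B-1)) = 4320/1584 = 2.7273.
        SD[R] = 1.6514.
Step 4: R = E[R], so z = 0 with no continuity correction.
Step 5: Two-sided p-value via normal approximation = 2*(1 - Phi(|z|)) = 1.000000.
Step 6: alpha = 0.1. fail to reject H0.

R = 7, z = 0.0000, p = 1.000000, fail to reject H0.


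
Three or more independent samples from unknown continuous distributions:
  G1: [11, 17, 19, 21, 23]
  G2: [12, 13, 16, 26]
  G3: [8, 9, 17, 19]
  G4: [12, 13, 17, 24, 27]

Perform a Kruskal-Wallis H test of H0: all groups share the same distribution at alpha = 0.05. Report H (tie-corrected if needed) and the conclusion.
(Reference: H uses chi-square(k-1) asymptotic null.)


Step 1: Combine all N = 18 observations and assign midranks.
sorted (value, group, rank): (8,G3,1), (9,G3,2), (11,G1,3), (12,G2,4.5), (12,G4,4.5), (13,G2,6.5), (13,G4,6.5), (16,G2,8), (17,G1,10), (17,G3,10), (17,G4,10), (19,G1,12.5), (19,G3,12.5), (21,G1,14), (23,G1,15), (24,G4,16), (26,G2,17), (27,G4,18)
Step 2: Sum ranks within each group.
R_1 = 54.5 (n_1 = 5)
R_2 = 36 (n_2 = 4)
R_3 = 25.5 (n_3 = 4)
R_4 = 55 (n_4 = 5)
Step 3: H = 12/(N(N+1)) * sum(R_i^2/n_i) - 3(N+1)
     = 12/(18*19) * (54.5^2/5 + 36^2/4 + 25.5^2/4 + 55^2/5) - 3*19
     = 0.035088 * 1685.61 - 57
     = 2.144298.
Step 4: Ties present; correction factor C = 1 - 42/(18^3 - 18) = 0.992776. Corrected H = 2.144298 / 0.992776 = 2.159901.
Step 5: Under H0, H ~ chi^2(3); p-value = 0.539890.
Step 6: alpha = 0.05. fail to reject H0.

H = 2.1599, df = 3, p = 0.539890, fail to reject H0.


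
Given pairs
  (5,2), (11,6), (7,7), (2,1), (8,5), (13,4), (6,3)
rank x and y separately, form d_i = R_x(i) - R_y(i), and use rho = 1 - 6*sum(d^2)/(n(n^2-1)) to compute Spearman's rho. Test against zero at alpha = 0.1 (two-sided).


Step 1: Rank x and y separately (midranks; no ties here).
rank(x): 5->2, 11->6, 7->4, 2->1, 8->5, 13->7, 6->3
rank(y): 2->2, 6->6, 7->7, 1->1, 5->5, 4->4, 3->3
Step 2: d_i = R_x(i) - R_y(i); compute d_i^2.
  (2-2)^2=0, (6-6)^2=0, (4-7)^2=9, (1-1)^2=0, (5-5)^2=0, (7-4)^2=9, (3-3)^2=0
sum(d^2) = 18.
Step 3: rho = 1 - 6*18 / (7*(7^2 - 1)) = 1 - 108/336 = 0.678571.
Step 4: Under H0, t = rho * sqrt((n-2)/(1-rho^2)) = 2.0657 ~ t(5).
Step 5: Two-sided p-value from the t-distribution with 5 df = 0.093750.
Step 6: alpha = 0.1. reject H0.

rho = 0.6786, p = 0.093750, reject H0 at alpha = 0.1.


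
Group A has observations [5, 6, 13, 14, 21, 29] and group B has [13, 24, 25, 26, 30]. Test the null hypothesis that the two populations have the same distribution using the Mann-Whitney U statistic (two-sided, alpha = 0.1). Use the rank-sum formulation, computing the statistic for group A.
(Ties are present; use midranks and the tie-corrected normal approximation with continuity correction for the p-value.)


Step 1: Combine and sort all 11 observations; assign midranks.
sorted (value, group): (5,X), (6,X), (13,X), (13,Y), (14,X), (21,X), (24,Y), (25,Y), (26,Y), (29,X), (30,Y)
ranks: 5->1, 6->2, 13->3.5, 13->3.5, 14->5, 21->6, 24->7, 25->8, 26->9, 29->10, 30->11
Step 2: Rank sum for X: R1 = 1 + 2 + 3.5 + 5 + 6 + 10 = 27.5.
Step 3: U_X = R1 - n1(n1+1)/2 = 27.5 - 6*7/2 = 27.5 - 21 = 6.5.
       U_Y = n1*n2 - U_X = 30 - 6.5 = 23.5.
Step 4: Ties are present, so use the tie-corrected normal approximation (with continuity correction) for the p-value.
Step 5: p-value = 0.143215; compare to alpha = 0.1. fail to reject H0.

U_X = 6.5, p = 0.143215, fail to reject H0 at alpha = 0.1.


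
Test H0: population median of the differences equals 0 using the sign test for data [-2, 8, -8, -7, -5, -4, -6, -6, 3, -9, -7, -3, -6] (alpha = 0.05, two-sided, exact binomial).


Step 1: Discard zero differences. Original n = 13; n_eff = number of nonzero differences = 13.
Nonzero differences (with sign): -2, +8, -8, -7, -5, -4, -6, -6, +3, -9, -7, -3, -6
Step 2: Count signs: positive = 2, negative = 11.
Step 3: Under H0: P(positive) = 0.5, so the number of positives S ~ Bin(13, 0.5).
Step 4: Two-sided exact p-value = sum of Bin(13,0.5) probabilities at or below the observed probability = 0.022461.
Step 5: alpha = 0.05. reject H0.

n_eff = 13, pos = 2, neg = 11, p = 0.022461, reject H0.


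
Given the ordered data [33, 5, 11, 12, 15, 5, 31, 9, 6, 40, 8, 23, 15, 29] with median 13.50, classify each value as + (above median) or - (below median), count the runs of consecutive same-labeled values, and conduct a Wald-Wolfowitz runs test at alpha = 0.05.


Step 1: Compute median = 13.50; label A = above, B = below.
Labels in order: ABBBABABBABAAA  (n_A = 7, n_B = 7)
Step 2: Count runs R = 9.
Step 3: Under H0 (random ordering), E[R] = 2*n_A*n_B/(n_A+n_B) + 1 = 2*7*7/14 + 1 = 8.0000.
        Var[R] = 2*n_A*n_B*(2*n_A*n_B - n_A - n_B) / ((n_A+n_B)^2 * (n_A+n_B-1)) = 8232/2548 = 3.2308.
        SD[R] = 1.7974.
Step 4: Continuity-corrected z = (R - 0.5 - E[R]) / SD[R] = (9 - 0.5 - 8.0000) / 1.7974 = 0.2782.
Step 5: Two-sided p-value via normal approximation = 2*(1 - Phi(|z|)) = 0.780879.
Step 6: alpha = 0.05. fail to reject H0.

R = 9, z = 0.2782, p = 0.780879, fail to reject H0.


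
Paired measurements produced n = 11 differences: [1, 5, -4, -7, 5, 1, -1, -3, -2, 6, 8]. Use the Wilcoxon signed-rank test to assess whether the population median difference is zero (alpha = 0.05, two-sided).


Step 1: Drop any zero differences (none here) and take |d_i|.
|d| = [1, 5, 4, 7, 5, 1, 1, 3, 2, 6, 8]
Step 2: Midrank |d_i| (ties get averaged ranks).
ranks: |1|->2, |5|->7.5, |4|->6, |7|->10, |5|->7.5, |1|->2, |1|->2, |3|->5, |2|->4, |6|->9, |8|->11
Step 3: Attach original signs; sum ranks with positive sign and with negative sign.
W+ = 2 + 7.5 + 7.5 + 2 + 9 + 11 = 39
W- = 6 + 10 + 2 + 5 + 4 = 27
(Check: W+ + W- = 66 should equal n(n+1)/2 = 66.)
Step 4: Test statistic W = min(W+, W-) = 27.
Step 5: Ties in |d|, so use the tie-corrected normal approximation.
        E[W] = n(n+1)/4 = 11*12/4 = 33.
        Tie groups: |d|=1 (t=3), |d|=5 (t=2); sum(t^3 - t) = 30.
        Var[W] = n(n+1)(2n+1)/24 - sum(t^3-t)/48 = 3036/24 - 30/48 = 125.875.
        z = (W - E[W]) / sqrt(Var[W]) = (27 - 33) / 11.2194 = -0.5348.
        Two-sided p = 2*Phi(z) = 0.592797.
Step 6: alpha = 0.05. fail to reject H0.

W+ = 39, W- = 27, W = min = 27, p = 0.592797, fail to reject H0.


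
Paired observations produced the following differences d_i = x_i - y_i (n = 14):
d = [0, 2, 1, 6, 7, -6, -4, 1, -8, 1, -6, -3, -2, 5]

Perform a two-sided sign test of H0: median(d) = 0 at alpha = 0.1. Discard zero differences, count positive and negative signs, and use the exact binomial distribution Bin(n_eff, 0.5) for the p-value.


Step 1: Discard zero differences. Original n = 14; n_eff = number of nonzero differences = 13.
Nonzero differences (with sign): +2, +1, +6, +7, -6, -4, +1, -8, +1, -6, -3, -2, +5
Step 2: Count signs: positive = 7, negative = 6.
Step 3: Under H0: P(positive) = 0.5, so the number of positives S ~ Bin(13, 0.5).
Step 4: Two-sided exact p-value = sum of Bin(13,0.5) probabilities at or below the observed probability = 1.000000.
Step 5: alpha = 0.1. fail to reject H0.

n_eff = 13, pos = 7, neg = 6, p = 1.000000, fail to reject H0.


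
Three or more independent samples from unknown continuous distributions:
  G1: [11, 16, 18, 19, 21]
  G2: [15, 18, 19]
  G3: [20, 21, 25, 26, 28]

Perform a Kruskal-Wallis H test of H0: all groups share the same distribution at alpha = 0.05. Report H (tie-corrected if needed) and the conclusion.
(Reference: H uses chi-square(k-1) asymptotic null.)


Step 1: Combine all N = 13 observations and assign midranks.
sorted (value, group, rank): (11,G1,1), (15,G2,2), (16,G1,3), (18,G1,4.5), (18,G2,4.5), (19,G1,6.5), (19,G2,6.5), (20,G3,8), (21,G1,9.5), (21,G3,9.5), (25,G3,11), (26,G3,12), (28,G3,13)
Step 2: Sum ranks within each group.
R_1 = 24.5 (n_1 = 5)
R_2 = 13 (n_2 = 3)
R_3 = 53.5 (n_3 = 5)
Step 3: H = 12/(N(N+1)) * sum(R_i^2/n_i) - 3(N+1)
     = 12/(13*14) * (24.5^2/5 + 13^2/3 + 53.5^2/5) - 3*14
     = 0.065934 * 748.833 - 42
     = 7.373626.
Step 4: Ties present; correction factor C = 1 - 18/(13^3 - 13) = 0.991758. Corrected H = 7.373626 / 0.991758 = 7.434903.
Step 5: Under H0, H ~ chi^2(2); p-value = 0.024296.
Step 6: alpha = 0.05. reject H0.

H = 7.4349, df = 2, p = 0.024296, reject H0.


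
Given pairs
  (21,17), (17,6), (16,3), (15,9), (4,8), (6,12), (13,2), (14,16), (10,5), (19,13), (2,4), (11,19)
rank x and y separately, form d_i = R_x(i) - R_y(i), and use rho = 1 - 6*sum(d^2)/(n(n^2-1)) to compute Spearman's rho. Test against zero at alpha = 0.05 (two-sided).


Step 1: Rank x and y separately (midranks; no ties here).
rank(x): 21->12, 17->10, 16->9, 15->8, 4->2, 6->3, 13->6, 14->7, 10->4, 19->11, 2->1, 11->5
rank(y): 17->11, 6->5, 3->2, 9->7, 8->6, 12->8, 2->1, 16->10, 5->4, 13->9, 4->3, 19->12
Step 2: d_i = R_x(i) - R_y(i); compute d_i^2.
  (12-11)^2=1, (10-5)^2=25, (9-2)^2=49, (8-7)^2=1, (2-6)^2=16, (3-8)^2=25, (6-1)^2=25, (7-10)^2=9, (4-4)^2=0, (11-9)^2=4, (1-3)^2=4, (5-12)^2=49
sum(d^2) = 208.
Step 3: rho = 1 - 6*208 / (12*(12^2 - 1)) = 1 - 1248/1716 = 0.272727.
Step 4: Under H0, t = rho * sqrt((n-2)/(1-rho^2)) = 0.8964 ~ t(10).
Step 5: Two-sided p-value from the t-distribution with 10 df = 0.391097.
Step 6: alpha = 0.05. fail to reject H0.

rho = 0.2727, p = 0.391097, fail to reject H0 at alpha = 0.05.


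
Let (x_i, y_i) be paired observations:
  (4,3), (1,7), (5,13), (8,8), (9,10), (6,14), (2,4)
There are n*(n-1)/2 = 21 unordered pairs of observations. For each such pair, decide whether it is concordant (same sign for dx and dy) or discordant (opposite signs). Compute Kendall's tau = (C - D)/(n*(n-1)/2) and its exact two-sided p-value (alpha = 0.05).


Step 1: Enumerate the 21 unordered pairs (i,j) with i<j and classify each by sign(x_j-x_i) * sign(y_j-y_i).
  (1,2):dx=-3,dy=+4->D; (1,3):dx=+1,dy=+10->C; (1,4):dx=+4,dy=+5->C; (1,5):dx=+5,dy=+7->C
  (1,6):dx=+2,dy=+11->C; (1,7):dx=-2,dy=+1->D; (2,3):dx=+4,dy=+6->C; (2,4):dx=+7,dy=+1->C
  (2,5):dx=+8,dy=+3->C; (2,6):dx=+5,dy=+7->C; (2,7):dx=+1,dy=-3->D; (3,4):dx=+3,dy=-5->D
  (3,5):dx=+4,dy=-3->D; (3,6):dx=+1,dy=+1->C; (3,7):dx=-3,dy=-9->C; (4,5):dx=+1,dy=+2->C
  (4,6):dx=-2,dy=+6->D; (4,7):dx=-6,dy=-4->C; (5,6):dx=-3,dy=+4->D; (5,7):dx=-7,dy=-6->C
  (6,7):dx=-4,dy=-10->C
Step 2: C = 14, D = 7, total pairs = 21.
Step 3: tau = (C - D)/(n(n-1)/2) = (14 - 7)/21 = 0.333333.
Step 4: Exact two-sided p-value (enumerate n! = 5040 permutations of y under H0): p = 0.381349.
Step 5: alpha = 0.05. fail to reject H0.

tau_b = 0.3333 (C=14, D=7), p = 0.381349, fail to reject H0.


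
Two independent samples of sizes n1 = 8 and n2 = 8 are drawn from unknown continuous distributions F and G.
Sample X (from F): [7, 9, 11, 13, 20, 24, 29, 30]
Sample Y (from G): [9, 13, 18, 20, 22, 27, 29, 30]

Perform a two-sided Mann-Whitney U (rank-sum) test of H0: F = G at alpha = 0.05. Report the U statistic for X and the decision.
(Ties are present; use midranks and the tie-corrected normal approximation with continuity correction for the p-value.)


Step 1: Combine and sort all 16 observations; assign midranks.
sorted (value, group): (7,X), (9,X), (9,Y), (11,X), (13,X), (13,Y), (18,Y), (20,X), (20,Y), (22,Y), (24,X), (27,Y), (29,X), (29,Y), (30,X), (30,Y)
ranks: 7->1, 9->2.5, 9->2.5, 11->4, 13->5.5, 13->5.5, 18->7, 20->8.5, 20->8.5, 22->10, 24->11, 27->12, 29->13.5, 29->13.5, 30->15.5, 30->15.5
Step 2: Rank sum for X: R1 = 1 + 2.5 + 4 + 5.5 + 8.5 + 11 + 13.5 + 15.5 = 61.5.
Step 3: U_X = R1 - n1(n1+1)/2 = 61.5 - 8*9/2 = 61.5 - 36 = 25.5.
       U_Y = n1*n2 - U_X = 64 - 25.5 = 38.5.
Step 4: Ties are present, so use the tie-corrected normal approximation (with continuity correction) for the p-value.
Step 5: p-value = 0.527089; compare to alpha = 0.05. fail to reject H0.

U_X = 25.5, p = 0.527089, fail to reject H0 at alpha = 0.05.


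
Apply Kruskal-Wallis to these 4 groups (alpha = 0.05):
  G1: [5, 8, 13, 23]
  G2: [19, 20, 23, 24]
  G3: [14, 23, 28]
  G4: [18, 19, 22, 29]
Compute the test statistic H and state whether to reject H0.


Step 1: Combine all N = 15 observations and assign midranks.
sorted (value, group, rank): (5,G1,1), (8,G1,2), (13,G1,3), (14,G3,4), (18,G4,5), (19,G2,6.5), (19,G4,6.5), (20,G2,8), (22,G4,9), (23,G1,11), (23,G2,11), (23,G3,11), (24,G2,13), (28,G3,14), (29,G4,15)
Step 2: Sum ranks within each group.
R_1 = 17 (n_1 = 4)
R_2 = 38.5 (n_2 = 4)
R_3 = 29 (n_3 = 3)
R_4 = 35.5 (n_4 = 4)
Step 3: H = 12/(N(N+1)) * sum(R_i^2/n_i) - 3(N+1)
     = 12/(15*16) * (17^2/4 + 38.5^2/4 + 29^2/3 + 35.5^2/4) - 3*16
     = 0.050000 * 1038.21 - 48
     = 3.910417.
Step 4: Ties present; correction factor C = 1 - 30/(15^3 - 15) = 0.991071. Corrected H = 3.910417 / 0.991071 = 3.945646.
Step 5: Under H0, H ~ chi^2(3); p-value = 0.267394.
Step 6: alpha = 0.05. fail to reject H0.

H = 3.9456, df = 3, p = 0.267394, fail to reject H0.


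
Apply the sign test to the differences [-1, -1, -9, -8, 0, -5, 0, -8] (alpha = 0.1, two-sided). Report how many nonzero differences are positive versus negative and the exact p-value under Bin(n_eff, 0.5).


Step 1: Discard zero differences. Original n = 8; n_eff = number of nonzero differences = 6.
Nonzero differences (with sign): -1, -1, -9, -8, -5, -8
Step 2: Count signs: positive = 0, negative = 6.
Step 3: Under H0: P(positive) = 0.5, so the number of positives S ~ Bin(6, 0.5).
Step 4: Two-sided exact p-value = sum of Bin(6,0.5) probabilities at or below the observed probability = 0.031250.
Step 5: alpha = 0.1. reject H0.

n_eff = 6, pos = 0, neg = 6, p = 0.031250, reject H0.


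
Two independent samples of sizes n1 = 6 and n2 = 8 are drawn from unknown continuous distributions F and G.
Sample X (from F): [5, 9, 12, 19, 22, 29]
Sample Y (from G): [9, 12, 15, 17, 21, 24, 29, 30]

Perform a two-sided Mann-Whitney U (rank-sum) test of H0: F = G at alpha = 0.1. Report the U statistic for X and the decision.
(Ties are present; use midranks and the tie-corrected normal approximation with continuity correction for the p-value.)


Step 1: Combine and sort all 14 observations; assign midranks.
sorted (value, group): (5,X), (9,X), (9,Y), (12,X), (12,Y), (15,Y), (17,Y), (19,X), (21,Y), (22,X), (24,Y), (29,X), (29,Y), (30,Y)
ranks: 5->1, 9->2.5, 9->2.5, 12->4.5, 12->4.5, 15->6, 17->7, 19->8, 21->9, 22->10, 24->11, 29->12.5, 29->12.5, 30->14
Step 2: Rank sum for X: R1 = 1 + 2.5 + 4.5 + 8 + 10 + 12.5 = 38.5.
Step 3: U_X = R1 - n1(n1+1)/2 = 38.5 - 6*7/2 = 38.5 - 21 = 17.5.
       U_Y = n1*n2 - U_X = 48 - 17.5 = 30.5.
Step 4: Ties are present, so use the tie-corrected normal approximation (with continuity correction) for the p-value.
Step 5: p-value = 0.437063; compare to alpha = 0.1. fail to reject H0.

U_X = 17.5, p = 0.437063, fail to reject H0 at alpha = 0.1.


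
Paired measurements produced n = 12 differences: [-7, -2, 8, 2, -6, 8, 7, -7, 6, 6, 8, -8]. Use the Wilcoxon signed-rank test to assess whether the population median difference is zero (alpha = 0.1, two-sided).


Step 1: Drop any zero differences (none here) and take |d_i|.
|d| = [7, 2, 8, 2, 6, 8, 7, 7, 6, 6, 8, 8]
Step 2: Midrank |d_i| (ties get averaged ranks).
ranks: |7|->7, |2|->1.5, |8|->10.5, |2|->1.5, |6|->4, |8|->10.5, |7|->7, |7|->7, |6|->4, |6|->4, |8|->10.5, |8|->10.5
Step 3: Attach original signs; sum ranks with positive sign and with negative sign.
W+ = 10.5 + 1.5 + 10.5 + 7 + 4 + 4 + 10.5 = 48
W- = 7 + 1.5 + 4 + 7 + 10.5 = 30
(Check: W+ + W- = 78 should equal n(n+1)/2 = 78.)
Step 4: Test statistic W = min(W+, W-) = 30.
Step 5: Ties in |d|, so use the tie-corrected normal approximation.
        E[W] = n(n+1)/4 = 12*13/4 = 39.
        Tie groups: |d|=2 (t=2), |d|=6 (t=3), |d|=7 (t=3), |d|=8 (t=4); sum(t^3 - t) = 114.
        Var[W] = n(n+1)(2n+1)/24 - sum(t^3-t)/48 = 3900/24 - 114/48 = 160.125.
        z = (W - E[W]) / sqrt(Var[W]) = (30 - 39) / 12.6541 = -0.7112.
        Two-sided p = 2*Phi(z) = 0.476939.
Step 6: alpha = 0.1. fail to reject H0.

W+ = 48, W- = 30, W = min = 30, p = 0.476939, fail to reject H0.


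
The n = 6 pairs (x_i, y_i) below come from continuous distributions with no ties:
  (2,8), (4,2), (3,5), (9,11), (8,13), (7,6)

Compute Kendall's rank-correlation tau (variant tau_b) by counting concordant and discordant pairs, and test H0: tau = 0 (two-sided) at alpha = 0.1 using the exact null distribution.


Step 1: Enumerate the 15 unordered pairs (i,j) with i<j and classify each by sign(x_j-x_i) * sign(y_j-y_i).
  (1,2):dx=+2,dy=-6->D; (1,3):dx=+1,dy=-3->D; (1,4):dx=+7,dy=+3->C; (1,5):dx=+6,dy=+5->C
  (1,6):dx=+5,dy=-2->D; (2,3):dx=-1,dy=+3->D; (2,4):dx=+5,dy=+9->C; (2,5):dx=+4,dy=+11->C
  (2,6):dx=+3,dy=+4->C; (3,4):dx=+6,dy=+6->C; (3,5):dx=+5,dy=+8->C; (3,6):dx=+4,dy=+1->C
  (4,5):dx=-1,dy=+2->D; (4,6):dx=-2,dy=-5->C; (5,6):dx=-1,dy=-7->C
Step 2: C = 10, D = 5, total pairs = 15.
Step 3: tau = (C - D)/(n(n-1)/2) = (10 - 5)/15 = 0.333333.
Step 4: Exact two-sided p-value (enumerate n! = 720 permutations of y under H0): p = 0.469444.
Step 5: alpha = 0.1. fail to reject H0.

tau_b = 0.3333 (C=10, D=5), p = 0.469444, fail to reject H0.


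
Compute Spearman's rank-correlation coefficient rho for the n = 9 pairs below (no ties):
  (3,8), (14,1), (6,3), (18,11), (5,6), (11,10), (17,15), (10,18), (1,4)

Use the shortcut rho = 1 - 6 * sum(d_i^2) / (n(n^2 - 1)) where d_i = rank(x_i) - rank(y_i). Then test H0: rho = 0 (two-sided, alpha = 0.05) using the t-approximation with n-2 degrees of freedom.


Step 1: Rank x and y separately (midranks; no ties here).
rank(x): 3->2, 14->7, 6->4, 18->9, 5->3, 11->6, 17->8, 10->5, 1->1
rank(y): 8->5, 1->1, 3->2, 11->7, 6->4, 10->6, 15->8, 18->9, 4->3
Step 2: d_i = R_x(i) - R_y(i); compute d_i^2.
  (2-5)^2=9, (7-1)^2=36, (4-2)^2=4, (9-7)^2=4, (3-4)^2=1, (6-6)^2=0, (8-8)^2=0, (5-9)^2=16, (1-3)^2=4
sum(d^2) = 74.
Step 3: rho = 1 - 6*74 / (9*(9^2 - 1)) = 1 - 444/720 = 0.383333.
Step 4: Under H0, t = rho * sqrt((n-2)/(1-rho^2)) = 1.0981 ~ t(7).
Step 5: Two-sided p-value from the t-distribution with 7 df = 0.308495.
Step 6: alpha = 0.05. fail to reject H0.

rho = 0.3833, p = 0.308495, fail to reject H0 at alpha = 0.05.


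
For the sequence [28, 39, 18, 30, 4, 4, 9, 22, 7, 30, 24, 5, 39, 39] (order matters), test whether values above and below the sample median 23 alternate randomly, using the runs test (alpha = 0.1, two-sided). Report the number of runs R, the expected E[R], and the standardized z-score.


Step 1: Compute median = 23; label A = above, B = below.
Labels in order: AABABBBBBAABAA  (n_A = 7, n_B = 7)
Step 2: Count runs R = 7.
Step 3: Under H0 (random ordering), E[R] = 2*n_A*n_B/(n_A+n_B) + 1 = 2*7*7/14 + 1 = 8.0000.
        Var[R] = 2*n_A*n_B*(2*n_A*n_B - n_A - n_B) / ((n_A+n_B)^2 * (n_A+n_B-1)) = 8232/2548 = 3.2308.
        SD[R] = 1.7974.
Step 4: Continuity-corrected z = (R + 0.5 - E[R]) / SD[R] = (7 + 0.5 - 8.0000) / 1.7974 = -0.2782.
Step 5: Two-sided p-value via normal approximation = 2*(1 - Phi(|z|)) = 0.780879.
Step 6: alpha = 0.1. fail to reject H0.

R = 7, z = -0.2782, p = 0.780879, fail to reject H0.


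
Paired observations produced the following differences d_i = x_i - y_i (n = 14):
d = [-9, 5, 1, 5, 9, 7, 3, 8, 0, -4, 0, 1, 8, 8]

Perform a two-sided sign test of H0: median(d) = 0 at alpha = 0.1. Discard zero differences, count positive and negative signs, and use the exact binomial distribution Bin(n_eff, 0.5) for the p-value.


Step 1: Discard zero differences. Original n = 14; n_eff = number of nonzero differences = 12.
Nonzero differences (with sign): -9, +5, +1, +5, +9, +7, +3, +8, -4, +1, +8, +8
Step 2: Count signs: positive = 10, negative = 2.
Step 3: Under H0: P(positive) = 0.5, so the number of positives S ~ Bin(12, 0.5).
Step 4: Two-sided exact p-value = sum of Bin(12,0.5) probabilities at or below the observed probability = 0.038574.
Step 5: alpha = 0.1. reject H0.

n_eff = 12, pos = 10, neg = 2, p = 0.038574, reject H0.


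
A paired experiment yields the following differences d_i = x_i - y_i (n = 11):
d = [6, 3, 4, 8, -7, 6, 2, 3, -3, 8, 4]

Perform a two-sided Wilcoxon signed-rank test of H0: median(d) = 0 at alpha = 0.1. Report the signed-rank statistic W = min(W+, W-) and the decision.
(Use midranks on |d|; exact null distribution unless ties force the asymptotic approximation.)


Step 1: Drop any zero differences (none here) and take |d_i|.
|d| = [6, 3, 4, 8, 7, 6, 2, 3, 3, 8, 4]
Step 2: Midrank |d_i| (ties get averaged ranks).
ranks: |6|->7.5, |3|->3, |4|->5.5, |8|->10.5, |7|->9, |6|->7.5, |2|->1, |3|->3, |3|->3, |8|->10.5, |4|->5.5
Step 3: Attach original signs; sum ranks with positive sign and with negative sign.
W+ = 7.5 + 3 + 5.5 + 10.5 + 7.5 + 1 + 3 + 10.5 + 5.5 = 54
W- = 9 + 3 = 12
(Check: W+ + W- = 66 should equal n(n+1)/2 = 66.)
Step 4: Test statistic W = min(W+, W-) = 12.
Step 5: Ties in |d|, so use the tie-corrected normal approximation.
        E[W] = n(n+1)/4 = 11*12/4 = 33.
        Tie groups: |d|=3 (t=3), |d|=4 (t=2), |d|=6 (t=2), |d|=8 (t=2); sum(t^3 - t) = 42.
        Var[W] = n(n+1)(2n+1)/24 - sum(t^3-t)/48 = 3036/24 - 42/48 = 125.625.
        z = (W - E[W]) / sqrt(Var[W]) = (12 - 33) / 11.2083 = -1.8736.
        Two-sided p = 2*Phi(z) = 0.060983.
Step 6: alpha = 0.1. reject H0.

W+ = 54, W- = 12, W = min = 12, p = 0.060983, reject H0.


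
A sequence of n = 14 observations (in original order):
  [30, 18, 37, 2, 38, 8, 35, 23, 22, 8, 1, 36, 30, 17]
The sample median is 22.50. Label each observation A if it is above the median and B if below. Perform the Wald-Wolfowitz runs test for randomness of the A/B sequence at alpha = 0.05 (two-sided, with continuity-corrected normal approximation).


Step 1: Compute median = 22.50; label A = above, B = below.
Labels in order: ABABABAABBBAAB  (n_A = 7, n_B = 7)
Step 2: Count runs R = 10.
Step 3: Under H0 (random ordering), E[R] = 2*n_A*n_B/(n_A+n_B) + 1 = 2*7*7/14 + 1 = 8.0000.
        Var[R] = 2*n_A*n_B*(2*n_A*n_B - n_A - n_B) / ((n_A+n_B)^2 * (n_A+n_B-1)) = 8232/2548 = 3.2308.
        SD[R] = 1.7974.
Step 4: Continuity-corrected z = (R - 0.5 - E[R]) / SD[R] = (10 - 0.5 - 8.0000) / 1.7974 = 0.8345.
Step 5: Two-sided p-value via normal approximation = 2*(1 - Phi(|z|)) = 0.403986.
Step 6: alpha = 0.05. fail to reject H0.

R = 10, z = 0.8345, p = 0.403986, fail to reject H0.


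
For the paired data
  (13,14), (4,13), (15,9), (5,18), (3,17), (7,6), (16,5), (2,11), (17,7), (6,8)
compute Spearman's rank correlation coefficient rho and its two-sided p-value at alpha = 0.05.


Step 1: Rank x and y separately (midranks; no ties here).
rank(x): 13->7, 4->3, 15->8, 5->4, 3->2, 7->6, 16->9, 2->1, 17->10, 6->5
rank(y): 14->8, 13->7, 9->5, 18->10, 17->9, 6->2, 5->1, 11->6, 7->3, 8->4
Step 2: d_i = R_x(i) - R_y(i); compute d_i^2.
  (7-8)^2=1, (3-7)^2=16, (8-5)^2=9, (4-10)^2=36, (2-9)^2=49, (6-2)^2=16, (9-1)^2=64, (1-6)^2=25, (10-3)^2=49, (5-4)^2=1
sum(d^2) = 266.
Step 3: rho = 1 - 6*266 / (10*(10^2 - 1)) = 1 - 1596/990 = -0.612121.
Step 4: Under H0, t = rho * sqrt((n-2)/(1-rho^2)) = -2.1895 ~ t(8).
Step 5: Two-sided p-value from the t-distribution with 8 df = 0.059972.
Step 6: alpha = 0.05. fail to reject H0.

rho = -0.6121, p = 0.059972, fail to reject H0 at alpha = 0.05.
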